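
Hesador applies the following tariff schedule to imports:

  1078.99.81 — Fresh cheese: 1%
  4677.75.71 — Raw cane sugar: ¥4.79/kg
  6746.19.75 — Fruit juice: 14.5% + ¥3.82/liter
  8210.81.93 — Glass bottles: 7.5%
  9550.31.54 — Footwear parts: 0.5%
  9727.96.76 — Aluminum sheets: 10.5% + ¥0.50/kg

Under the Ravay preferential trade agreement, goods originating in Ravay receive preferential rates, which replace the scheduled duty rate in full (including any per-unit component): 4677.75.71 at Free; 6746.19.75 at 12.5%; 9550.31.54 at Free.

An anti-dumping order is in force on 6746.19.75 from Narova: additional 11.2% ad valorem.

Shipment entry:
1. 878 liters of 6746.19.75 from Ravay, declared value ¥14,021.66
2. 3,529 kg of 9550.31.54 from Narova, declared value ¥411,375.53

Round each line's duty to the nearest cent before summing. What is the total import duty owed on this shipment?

Line 1 (6746.19.75, Ravay, 878 liters, ¥14,021.66):
Base rate for 6746.19.75 is 14.5% + ¥3.82/liter.
Origin Ravay qualifies under the Hesador–Ravay agreement and 6746.19.75 is covered: preferential rate 12.5% applies instead.
The additional-duty order on 6746.19.75 targets Narova, not Ravay; it does not apply.
Duty = ¥14,021.66 × 12.5% = ¥1,752.71.
Line 2 (9550.31.54, Narova, 3,529 kg, ¥411,375.53):
Base rate for 9550.31.54 is 0.5%.
9550.31.54 has an FTA preferential rate, but origin Narova is not Ravay; base rate stands.
Duty = ¥411,375.53 × 0.5% = ¥2,056.88.
Total = ¥1,752.71 + ¥2,056.88 = ¥3,809.59.

¥3,809.59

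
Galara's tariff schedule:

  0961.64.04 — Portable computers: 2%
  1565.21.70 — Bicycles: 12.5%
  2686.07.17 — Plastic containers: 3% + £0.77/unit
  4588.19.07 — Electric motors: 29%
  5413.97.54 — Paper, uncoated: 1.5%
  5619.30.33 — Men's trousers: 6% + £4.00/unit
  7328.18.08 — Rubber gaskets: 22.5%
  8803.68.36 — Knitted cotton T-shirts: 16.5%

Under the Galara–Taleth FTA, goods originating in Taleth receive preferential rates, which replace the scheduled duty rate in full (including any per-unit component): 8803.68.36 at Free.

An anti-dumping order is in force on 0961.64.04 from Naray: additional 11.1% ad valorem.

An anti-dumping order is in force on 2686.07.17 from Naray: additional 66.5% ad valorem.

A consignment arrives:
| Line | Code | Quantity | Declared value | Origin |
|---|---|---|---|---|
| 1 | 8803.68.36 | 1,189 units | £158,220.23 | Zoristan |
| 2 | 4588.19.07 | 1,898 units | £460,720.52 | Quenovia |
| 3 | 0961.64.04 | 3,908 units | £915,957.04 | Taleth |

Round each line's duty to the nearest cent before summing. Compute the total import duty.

Line 1 (8803.68.36, Zoristan, 1,189 units, £158,220.23):
Base rate for 8803.68.36 is 16.5%.
8803.68.36 has an FTA preferential rate, but origin Zoristan is not Taleth; base rate stands.
Duty = £158,220.23 × 16.5% = £26,106.34.
Line 2 (4588.19.07, Quenovia, 1,898 units, £460,720.52):
Base rate for 4588.19.07 is 29%.
Duty = £460,720.52 × 29% = £133,608.95.
Line 3 (0961.64.04, Taleth, 3,908 units, £915,957.04):
Base rate for 0961.64.04 is 2%.
Origin Taleth is the FTA partner but 0961.64.04 is not on the preference list; base rate stands.
The additional-duty order on 0961.64.04 targets Naray, not Taleth; it does not apply.
Duty = £915,957.04 × 2% = £18,319.14.
Total = £26,106.34 + £133,608.95 + £18,319.14 = £178,034.43.

£178,034.43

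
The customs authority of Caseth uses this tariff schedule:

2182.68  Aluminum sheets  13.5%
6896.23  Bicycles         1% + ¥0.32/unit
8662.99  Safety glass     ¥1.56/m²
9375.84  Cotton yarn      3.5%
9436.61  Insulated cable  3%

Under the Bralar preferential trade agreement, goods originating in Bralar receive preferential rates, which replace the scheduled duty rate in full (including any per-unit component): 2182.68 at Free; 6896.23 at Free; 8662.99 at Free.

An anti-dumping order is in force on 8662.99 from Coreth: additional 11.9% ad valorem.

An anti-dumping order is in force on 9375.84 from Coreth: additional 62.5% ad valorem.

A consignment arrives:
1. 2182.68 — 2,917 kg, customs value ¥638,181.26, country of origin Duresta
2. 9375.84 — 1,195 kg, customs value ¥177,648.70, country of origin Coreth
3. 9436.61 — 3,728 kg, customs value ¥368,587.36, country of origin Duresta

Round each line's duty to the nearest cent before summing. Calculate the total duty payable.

¥214,460.23

Line 1 (2182.68, Duresta, 2,917 kg, ¥638,181.26):
Base rate for 2182.68 is 13.5%.
2182.68 has an FTA preferential rate, but origin Duresta is not Bralar; base rate stands.
Duty = ¥638,181.26 × 13.5% = ¥86,154.47.
Line 2 (9375.84, Coreth, 1,195 kg, ¥177,648.70):
Base rate for 9375.84 is 3.5%.
Additional duty on 9375.84 from Coreth: +62.5%. Applied ad valorem rate: 3.5% + 62.5% = 66%.
Duty = ¥177,648.70 × 66% = ¥117,248.14.
Line 3 (9436.61, Duresta, 3,728 kg, ¥368,587.36):
Base rate for 9436.61 is 3%.
Duty = ¥368,587.36 × 3% = ¥11,057.62.
Total = ¥86,154.47 + ¥117,248.14 + ¥11,057.62 = ¥214,460.23.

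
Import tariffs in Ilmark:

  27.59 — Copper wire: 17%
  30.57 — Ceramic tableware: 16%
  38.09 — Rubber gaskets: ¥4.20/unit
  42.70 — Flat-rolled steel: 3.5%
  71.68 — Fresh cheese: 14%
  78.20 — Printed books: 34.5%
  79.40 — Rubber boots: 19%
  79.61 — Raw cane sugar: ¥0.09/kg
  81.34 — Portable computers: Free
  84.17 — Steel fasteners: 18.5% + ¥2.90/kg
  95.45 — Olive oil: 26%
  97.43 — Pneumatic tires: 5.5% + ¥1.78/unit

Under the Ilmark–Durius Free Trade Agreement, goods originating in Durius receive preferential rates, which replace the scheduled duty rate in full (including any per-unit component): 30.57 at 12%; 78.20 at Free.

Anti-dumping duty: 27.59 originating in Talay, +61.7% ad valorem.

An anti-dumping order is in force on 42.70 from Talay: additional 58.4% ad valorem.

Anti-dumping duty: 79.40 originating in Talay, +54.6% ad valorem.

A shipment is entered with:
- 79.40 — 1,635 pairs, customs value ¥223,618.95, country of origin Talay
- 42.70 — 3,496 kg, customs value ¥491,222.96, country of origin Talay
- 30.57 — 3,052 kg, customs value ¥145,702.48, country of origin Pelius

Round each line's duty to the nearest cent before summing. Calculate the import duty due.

Line 1 (79.40, Talay, 1,635 pairs, ¥223,618.95):
Base rate for 79.40 is 19%.
Additional duty on 79.40 from Talay: +54.6%. Applied ad valorem rate: 19% + 54.6% = 73.6%.
Duty = ¥223,618.95 × 73.6% = ¥164,583.55.
Line 2 (42.70, Talay, 3,496 kg, ¥491,222.96):
Base rate for 42.70 is 3.5%.
Additional duty on 42.70 from Talay: +58.4%. Applied ad valorem rate: 3.5% + 58.4% = 61.9%.
Duty = ¥491,222.96 × 61.9% = ¥304,067.01.
Line 3 (30.57, Pelius, 3,052 kg, ¥145,702.48):
Base rate for 30.57 is 16%.
30.57 has an FTA preferential rate, but origin Pelius is not Durius; base rate stands.
Duty = ¥145,702.48 × 16% = ¥23,312.40.
Total = ¥164,583.55 + ¥304,067.01 + ¥23,312.40 = ¥491,962.96.

¥491,962.96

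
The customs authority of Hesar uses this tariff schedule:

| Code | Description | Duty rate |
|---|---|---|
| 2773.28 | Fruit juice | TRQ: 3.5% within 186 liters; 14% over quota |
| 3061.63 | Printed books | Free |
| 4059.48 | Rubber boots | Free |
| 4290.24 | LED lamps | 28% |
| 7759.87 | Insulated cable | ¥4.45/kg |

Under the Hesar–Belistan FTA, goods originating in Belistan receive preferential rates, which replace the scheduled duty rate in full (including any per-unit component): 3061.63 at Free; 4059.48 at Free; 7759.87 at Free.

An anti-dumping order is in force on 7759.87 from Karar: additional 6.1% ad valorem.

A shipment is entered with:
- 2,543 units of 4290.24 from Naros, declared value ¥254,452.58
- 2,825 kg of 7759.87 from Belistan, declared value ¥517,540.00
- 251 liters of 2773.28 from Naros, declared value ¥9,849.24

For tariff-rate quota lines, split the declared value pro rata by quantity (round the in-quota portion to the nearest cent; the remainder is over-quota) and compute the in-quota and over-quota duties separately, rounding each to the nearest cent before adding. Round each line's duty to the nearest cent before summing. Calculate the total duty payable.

¥71,859.25

Line 1 (4290.24, Naros, 2,543 units, ¥254,452.58):
Base rate for 4290.24 is 28%.
Duty = ¥254,452.58 × 28% = ¥71,246.72.
Line 2 (7759.87, Belistan, 2,825 kg, ¥517,540.00):
Base rate for 7759.87 is ¥4.45/kg.
Origin Belistan qualifies under the Hesar–Belistan agreement and 7759.87 is covered: preferential rate Free applies instead.
The additional-duty order on 7759.87 targets Karar, not Belistan; it does not apply.
Duty = ¥517,540.00 × 0% = ¥0.00.
Line 3 (2773.28, Naros, 251 liters, ¥9,849.24):
Code 2773.28 is under a tariff-rate quota (threshold 186 liters). In-quota: 186 liters at 3.5%; over-quota: 65 liters at 14%.
Pro-rata value split: in-quota = ¥9,849.24 × 186/251 = ¥7,298.64; over-quota = ¥9,849.24 − ¥7,298.64 = ¥2,550.60.
In-quota duty = ¥7,298.64 × 3.5% = ¥255.45. Over-quota duty = ¥2,550.60 × 14% = ¥357.08.
Line duty = ¥255.45 + ¥357.08 = ¥612.53.
Total = ¥71,246.72 + ¥0.00 + ¥612.53 = ¥71,859.25.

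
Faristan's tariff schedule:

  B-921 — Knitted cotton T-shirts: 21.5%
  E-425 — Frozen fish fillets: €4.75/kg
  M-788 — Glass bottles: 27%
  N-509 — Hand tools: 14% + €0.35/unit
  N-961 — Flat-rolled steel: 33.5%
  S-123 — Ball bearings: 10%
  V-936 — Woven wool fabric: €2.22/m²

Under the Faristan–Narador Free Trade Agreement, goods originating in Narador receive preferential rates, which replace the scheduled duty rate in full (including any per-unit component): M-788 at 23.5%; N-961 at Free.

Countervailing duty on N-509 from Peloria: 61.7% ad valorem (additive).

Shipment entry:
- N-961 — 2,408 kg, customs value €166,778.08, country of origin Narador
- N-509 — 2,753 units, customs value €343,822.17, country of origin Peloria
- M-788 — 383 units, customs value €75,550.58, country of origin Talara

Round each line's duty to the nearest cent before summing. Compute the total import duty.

Line 1 (N-961, Narador, 2,408 kg, €166,778.08):
Base rate for N-961 is 33.5%.
Origin Narador qualifies under the Faristan–Narador agreement and N-961 is covered: preferential rate Free applies instead.
Duty = €166,778.08 × 0% = €0.00.
Line 2 (N-509, Peloria, 2,753 units, €343,822.17):
Base rate for N-509 is 14% + €0.35/unit.
Additional duty on N-509 from Peloria: +61.7%. Applied ad valorem rate: 14% + 61.7% = 75.7%.
Duty = €343,822.17 × 75.7% + 2,753 × €0.35 = €261,236.93.
Line 3 (M-788, Talara, 383 units, €75,550.58):
Base rate for M-788 is 27%.
M-788 has an FTA preferential rate, but origin Talara is not Narador; base rate stands.
Duty = €75,550.58 × 27% = €20,398.66.
Total = €0.00 + €261,236.93 + €20,398.66 = €281,635.59.

€281,635.59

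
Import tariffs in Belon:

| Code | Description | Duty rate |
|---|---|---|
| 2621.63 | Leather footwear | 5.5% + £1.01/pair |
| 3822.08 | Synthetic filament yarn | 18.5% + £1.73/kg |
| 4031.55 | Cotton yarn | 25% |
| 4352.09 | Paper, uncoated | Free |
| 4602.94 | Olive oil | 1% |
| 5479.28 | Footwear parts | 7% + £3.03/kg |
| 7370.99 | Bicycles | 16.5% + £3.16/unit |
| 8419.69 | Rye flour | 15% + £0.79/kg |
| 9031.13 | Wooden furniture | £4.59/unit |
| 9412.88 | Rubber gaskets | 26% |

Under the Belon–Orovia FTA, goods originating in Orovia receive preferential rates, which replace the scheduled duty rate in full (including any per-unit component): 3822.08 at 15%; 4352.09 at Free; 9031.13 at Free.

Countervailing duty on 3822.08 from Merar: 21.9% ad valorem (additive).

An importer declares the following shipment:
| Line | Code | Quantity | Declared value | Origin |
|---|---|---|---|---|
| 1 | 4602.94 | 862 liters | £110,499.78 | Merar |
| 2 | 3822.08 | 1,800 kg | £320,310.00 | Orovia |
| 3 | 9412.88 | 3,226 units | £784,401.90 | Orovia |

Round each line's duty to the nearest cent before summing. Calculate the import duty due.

£253,095.99

Line 1 (4602.94, Merar, 862 liters, £110,499.78):
Base rate for 4602.94 is 1%.
Duty = £110,499.78 × 1% = £1,105.00.
Line 2 (3822.08, Orovia, 1,800 kg, £320,310.00):
Base rate for 3822.08 is 18.5% + £1.73/kg.
Origin Orovia qualifies under the Belon–Orovia agreement and 3822.08 is covered: preferential rate 15% applies instead.
The additional-duty order on 3822.08 targets Merar, not Orovia; it does not apply.
Duty = £320,310.00 × 15% = £48,046.50.
Line 3 (9412.88, Orovia, 3,226 units, £784,401.90):
Base rate for 9412.88 is 26%.
Origin Orovia is the FTA partner but 9412.88 is not on the preference list; base rate stands.
Duty = £784,401.90 × 26% = £203,944.49.
Total = £1,105.00 + £48,046.50 + £203,944.49 = £253,095.99.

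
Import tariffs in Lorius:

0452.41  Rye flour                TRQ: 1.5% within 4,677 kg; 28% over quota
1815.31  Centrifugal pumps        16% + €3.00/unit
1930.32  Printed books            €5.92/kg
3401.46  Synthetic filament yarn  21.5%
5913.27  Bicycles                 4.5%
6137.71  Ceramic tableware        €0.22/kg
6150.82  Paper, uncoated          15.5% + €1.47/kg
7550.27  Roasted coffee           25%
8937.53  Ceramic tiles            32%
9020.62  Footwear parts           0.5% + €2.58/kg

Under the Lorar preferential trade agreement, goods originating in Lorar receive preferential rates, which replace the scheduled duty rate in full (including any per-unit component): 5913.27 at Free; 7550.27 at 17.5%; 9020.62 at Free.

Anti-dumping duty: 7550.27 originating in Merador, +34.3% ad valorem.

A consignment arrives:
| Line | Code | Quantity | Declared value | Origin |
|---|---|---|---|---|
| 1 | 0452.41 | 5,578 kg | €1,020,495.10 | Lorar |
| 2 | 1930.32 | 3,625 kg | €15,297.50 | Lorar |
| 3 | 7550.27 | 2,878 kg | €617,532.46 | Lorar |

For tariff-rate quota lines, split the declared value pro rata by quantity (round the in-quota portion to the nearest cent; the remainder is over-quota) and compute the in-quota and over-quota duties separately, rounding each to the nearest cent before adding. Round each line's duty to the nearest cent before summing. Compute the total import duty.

Line 1 (0452.41, Lorar, 5,578 kg, €1,020,495.10):
Code 0452.41 is under a tariff-rate quota (threshold 4,677 kg). In-quota: 4,677 kg at 1.5%; over-quota: 901 kg at 28%.
Pro-rata value split: in-quota = €1,020,495.10 × 4,677/5,578 = €855,657.15; over-quota = €1,020,495.10 − €855,657.15 = €164,837.95.
In-quota duty = €855,657.15 × 1.5% = €12,834.86. Over-quota duty = €164,837.95 × 28% = €46,154.63.
Line duty = €12,834.86 + €46,154.63 = €58,989.49.
Line 2 (1930.32, Lorar, 3,625 kg, €15,297.50):
Base rate for 1930.32 is €5.92/kg.
Origin Lorar is the FTA partner but 1930.32 is not on the preference list; base rate stands.
Duty = 3,625 × €5.92 = €21,460.00.
Line 3 (7550.27, Lorar, 2,878 kg, €617,532.46):
Base rate for 7550.27 is 25%.
Origin Lorar qualifies under the Lorius–Lorar agreement and 7550.27 is covered: preferential rate 17.5% applies instead.
The additional-duty order on 7550.27 targets Merador, not Lorar; it does not apply.
Duty = €617,532.46 × 17.5% = €108,068.18.
Total = €58,989.49 + €21,460.00 + €108,068.18 = €188,517.67.

€188,517.67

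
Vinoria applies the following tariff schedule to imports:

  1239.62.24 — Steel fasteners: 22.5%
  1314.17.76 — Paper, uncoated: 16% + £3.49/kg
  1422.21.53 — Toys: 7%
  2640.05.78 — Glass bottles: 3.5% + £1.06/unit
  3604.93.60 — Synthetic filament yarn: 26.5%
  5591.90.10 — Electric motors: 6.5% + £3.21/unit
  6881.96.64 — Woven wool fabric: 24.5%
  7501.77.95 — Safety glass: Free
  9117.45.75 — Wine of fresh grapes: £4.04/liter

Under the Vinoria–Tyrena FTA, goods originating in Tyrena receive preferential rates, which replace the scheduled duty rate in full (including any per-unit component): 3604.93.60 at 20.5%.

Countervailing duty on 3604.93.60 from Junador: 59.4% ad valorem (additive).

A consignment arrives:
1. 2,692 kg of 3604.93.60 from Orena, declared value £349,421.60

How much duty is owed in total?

Line 1 (3604.93.60, Orena, 2,692 kg, £349,421.60):
Base rate for 3604.93.60 is 26.5%.
3604.93.60 has an FTA preferential rate, but origin Orena is not Tyrena; base rate stands.
The additional-duty order on 3604.93.60 targets Junador, not Orena; it does not apply.
Duty = £349,421.60 × 26.5% = £92,596.72.

£92,596.72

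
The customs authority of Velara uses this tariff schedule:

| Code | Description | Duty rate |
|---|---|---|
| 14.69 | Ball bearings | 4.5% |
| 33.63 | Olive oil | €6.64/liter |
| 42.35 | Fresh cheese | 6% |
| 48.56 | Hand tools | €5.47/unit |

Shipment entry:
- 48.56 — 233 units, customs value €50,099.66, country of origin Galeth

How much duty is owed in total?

€1,274.51

Line 1 (48.56, Galeth, 233 units, €50,099.66):
Base rate for 48.56 is €5.47/unit.
Duty = 233 × €5.47 = €1,274.51.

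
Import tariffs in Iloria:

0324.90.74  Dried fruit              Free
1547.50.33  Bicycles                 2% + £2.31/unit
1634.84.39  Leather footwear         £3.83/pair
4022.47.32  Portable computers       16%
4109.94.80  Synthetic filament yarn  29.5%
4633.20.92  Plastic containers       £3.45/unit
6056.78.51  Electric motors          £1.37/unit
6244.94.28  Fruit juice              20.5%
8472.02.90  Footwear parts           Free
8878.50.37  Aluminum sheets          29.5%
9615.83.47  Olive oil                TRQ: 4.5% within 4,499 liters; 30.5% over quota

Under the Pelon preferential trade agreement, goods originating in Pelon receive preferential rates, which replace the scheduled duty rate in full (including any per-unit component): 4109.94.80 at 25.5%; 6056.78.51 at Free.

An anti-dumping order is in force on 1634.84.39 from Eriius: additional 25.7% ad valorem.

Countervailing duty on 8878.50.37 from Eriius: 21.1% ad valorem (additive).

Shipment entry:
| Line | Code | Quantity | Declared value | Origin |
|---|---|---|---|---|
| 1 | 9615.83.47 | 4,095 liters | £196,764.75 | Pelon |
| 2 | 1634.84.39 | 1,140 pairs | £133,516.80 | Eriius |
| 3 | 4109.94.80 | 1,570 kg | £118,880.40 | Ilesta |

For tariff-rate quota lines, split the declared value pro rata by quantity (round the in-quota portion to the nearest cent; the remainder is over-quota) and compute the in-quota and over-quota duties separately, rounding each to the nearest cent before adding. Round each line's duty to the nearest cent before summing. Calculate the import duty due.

Line 1 (9615.83.47, Pelon, 4,095 liters, £196,764.75):
Code 9615.83.47 is under a tariff-rate quota (threshold 4,499 liters). Quantity 4,095 liters is within the quota, so the in-quota rate 4.5% applies to the full value.
Duty = £196,764.75 × 4.5% = £8,854.41.
Line 2 (1634.84.39, Eriius, 1,140 pairs, £133,516.80):
Base rate for 1634.84.39 is £3.83/pair.
Additional duty on 1634.84.39 from Eriius: +25.7% ad valorem. Applied ad valorem rate = 25.7%.
Duty = £133,516.80 × 25.7% + 1,140 × £3.83 = £38,680.02.
Line 3 (4109.94.80, Ilesta, 1,570 kg, £118,880.40):
Base rate for 4109.94.80 is 29.5%.
4109.94.80 has an FTA preferential rate, but origin Ilesta is not Pelon; base rate stands.
Duty = £118,880.40 × 29.5% = £35,069.72.
Total = £8,854.41 + £38,680.02 + £35,069.72 = £82,604.15.

£82,604.15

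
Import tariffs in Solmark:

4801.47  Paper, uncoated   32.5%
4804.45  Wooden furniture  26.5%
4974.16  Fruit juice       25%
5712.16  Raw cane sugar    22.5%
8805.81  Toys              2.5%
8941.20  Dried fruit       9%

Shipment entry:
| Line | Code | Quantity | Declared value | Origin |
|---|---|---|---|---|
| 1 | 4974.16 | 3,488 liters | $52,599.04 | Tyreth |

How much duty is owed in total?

$13,149.76

Line 1 (4974.16, Tyreth, 3,488 liters, $52,599.04):
Base rate for 4974.16 is 25%.
Duty = $52,599.04 × 25% = $13,149.76.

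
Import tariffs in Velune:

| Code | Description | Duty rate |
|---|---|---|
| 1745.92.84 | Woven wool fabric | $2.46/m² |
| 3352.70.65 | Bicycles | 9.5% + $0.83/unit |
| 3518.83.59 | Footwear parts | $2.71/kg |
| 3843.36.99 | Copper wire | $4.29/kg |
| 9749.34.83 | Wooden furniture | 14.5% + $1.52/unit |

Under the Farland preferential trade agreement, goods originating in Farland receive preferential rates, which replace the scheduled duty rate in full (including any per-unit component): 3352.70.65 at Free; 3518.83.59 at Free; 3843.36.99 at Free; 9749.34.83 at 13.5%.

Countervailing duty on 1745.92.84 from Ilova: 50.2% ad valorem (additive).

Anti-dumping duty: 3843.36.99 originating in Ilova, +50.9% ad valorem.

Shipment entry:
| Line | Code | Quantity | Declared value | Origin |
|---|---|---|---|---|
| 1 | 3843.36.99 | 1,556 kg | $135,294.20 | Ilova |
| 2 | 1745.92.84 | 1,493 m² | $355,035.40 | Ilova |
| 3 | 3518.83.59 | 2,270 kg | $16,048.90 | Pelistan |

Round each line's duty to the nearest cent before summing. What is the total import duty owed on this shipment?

$263,592.24

Line 1 (3843.36.99, Ilova, 1,556 kg, $135,294.20):
Base rate for 3843.36.99 is $4.29/kg.
3843.36.99 has an FTA preferential rate, but origin Ilova is not Farland; base rate stands.
Additional duty on 3843.36.99 from Ilova: +50.9% ad valorem. Applied ad valorem rate = 50.9%.
Duty = $135,294.20 × 50.9% + 1,556 × $4.29 = $75,539.99.
Line 2 (1745.92.84, Ilova, 1,493 m², $355,035.40):
Base rate for 1745.92.84 is $2.46/m².
Additional duty on 1745.92.84 from Ilova: +50.2% ad valorem. Applied ad valorem rate = 50.2%.
Duty = $355,035.40 × 50.2% + 1,493 × $2.46 = $181,900.55.
Line 3 (3518.83.59, Pelistan, 2,270 kg, $16,048.90):
Base rate for 3518.83.59 is $2.71/kg.
3518.83.59 has an FTA preferential rate, but origin Pelistan is not Farland; base rate stands.
Duty = 2,270 × $2.71 = $6,151.70.
Total = $75,539.99 + $181,900.55 + $6,151.70 = $263,592.24.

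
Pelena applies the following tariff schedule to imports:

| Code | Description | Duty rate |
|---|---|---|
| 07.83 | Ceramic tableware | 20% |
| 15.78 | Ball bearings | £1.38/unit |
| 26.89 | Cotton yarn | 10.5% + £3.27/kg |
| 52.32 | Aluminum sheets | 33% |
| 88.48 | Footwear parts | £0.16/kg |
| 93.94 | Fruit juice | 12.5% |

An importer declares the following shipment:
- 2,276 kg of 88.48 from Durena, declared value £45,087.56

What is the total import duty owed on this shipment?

£364.16

Line 1 (88.48, Durena, 2,276 kg, £45,087.56):
Base rate for 88.48 is £0.16/kg.
Duty = 2,276 × £0.16 = £364.16.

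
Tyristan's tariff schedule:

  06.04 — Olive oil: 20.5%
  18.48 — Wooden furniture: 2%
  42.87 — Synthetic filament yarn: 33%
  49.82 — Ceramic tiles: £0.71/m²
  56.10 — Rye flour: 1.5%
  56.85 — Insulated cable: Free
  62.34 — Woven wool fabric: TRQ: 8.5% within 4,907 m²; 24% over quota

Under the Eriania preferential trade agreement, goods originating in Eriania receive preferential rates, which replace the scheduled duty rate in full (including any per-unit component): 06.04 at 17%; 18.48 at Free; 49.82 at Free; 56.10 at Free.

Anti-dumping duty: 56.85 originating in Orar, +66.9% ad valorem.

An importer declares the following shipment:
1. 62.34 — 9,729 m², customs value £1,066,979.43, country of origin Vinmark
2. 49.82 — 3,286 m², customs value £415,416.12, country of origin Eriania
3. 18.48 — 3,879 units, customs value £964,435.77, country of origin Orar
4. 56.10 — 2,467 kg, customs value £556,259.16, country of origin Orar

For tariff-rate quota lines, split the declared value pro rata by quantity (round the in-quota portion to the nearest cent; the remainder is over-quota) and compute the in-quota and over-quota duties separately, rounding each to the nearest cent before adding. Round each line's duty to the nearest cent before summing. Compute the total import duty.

£200,294.32

Line 1 (62.34, Vinmark, 9,729 m², £1,066,979.43):
Code 62.34 is under a tariff-rate quota (threshold 4,907 m²). In-quota: 4,907 m² at 8.5%; over-quota: 4,822 m² at 24%.
Pro-rata value split: in-quota = £1,066,979.43 × 4,907/9,729 = £538,150.69; over-quota = £1,066,979.43 − £538,150.69 = £528,828.74.
In-quota duty = £538,150.69 × 8.5% = £45,742.81. Over-quota duty = £528,828.74 × 24% = £126,918.90.
Line duty = £45,742.81 + £126,918.90 = £172,661.71.
Line 2 (49.82, Eriania, 3,286 m², £415,416.12):
Base rate for 49.82 is £0.71/m².
Origin Eriania qualifies under the Tyristan–Eriania agreement and 49.82 is covered: preferential rate Free applies instead.
Duty = £415,416.12 × 0% = £0.00.
Line 3 (18.48, Orar, 3,879 units, £964,435.77):
Base rate for 18.48 is 2%.
18.48 has an FTA preferential rate, but origin Orar is not Eriania; base rate stands.
Duty = £964,435.77 × 2% = £19,288.72.
Line 4 (56.10, Orar, 2,467 kg, £556,259.16):
Base rate for 56.10 is 1.5%.
56.10 has an FTA preferential rate, but origin Orar is not Eriania; base rate stands.
Duty = £556,259.16 × 1.5% = £8,343.89.
Total = £172,661.71 + £0.00 + £19,288.72 + £8,343.89 = £200,294.32.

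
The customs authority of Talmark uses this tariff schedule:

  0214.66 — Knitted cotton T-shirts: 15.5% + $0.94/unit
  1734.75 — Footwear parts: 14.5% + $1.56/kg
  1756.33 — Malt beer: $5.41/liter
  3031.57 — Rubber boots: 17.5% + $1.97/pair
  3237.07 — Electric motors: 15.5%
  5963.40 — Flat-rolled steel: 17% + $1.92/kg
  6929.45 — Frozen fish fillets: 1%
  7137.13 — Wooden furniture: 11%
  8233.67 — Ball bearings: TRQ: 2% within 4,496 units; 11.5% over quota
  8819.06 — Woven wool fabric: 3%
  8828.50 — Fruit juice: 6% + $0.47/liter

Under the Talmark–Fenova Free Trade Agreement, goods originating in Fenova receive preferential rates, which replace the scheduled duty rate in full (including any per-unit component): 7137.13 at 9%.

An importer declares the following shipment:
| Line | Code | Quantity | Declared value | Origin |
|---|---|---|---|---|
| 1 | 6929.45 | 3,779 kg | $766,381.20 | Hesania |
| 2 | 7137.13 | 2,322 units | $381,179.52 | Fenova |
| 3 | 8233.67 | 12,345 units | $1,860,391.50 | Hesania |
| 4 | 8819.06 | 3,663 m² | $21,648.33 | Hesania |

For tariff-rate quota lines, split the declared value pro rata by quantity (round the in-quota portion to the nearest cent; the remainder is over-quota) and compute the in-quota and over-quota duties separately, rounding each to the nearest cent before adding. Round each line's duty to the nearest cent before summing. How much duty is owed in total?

$192,197.45

Line 1 (6929.45, Hesania, 3,779 kg, $766,381.20):
Base rate for 6929.45 is 1%.
Duty = $766,381.20 × 1% = $7,663.81.
Line 2 (7137.13, Fenova, 2,322 units, $381,179.52):
Base rate for 7137.13 is 11%.
Origin Fenova qualifies under the Talmark–Fenova agreement and 7137.13 is covered: preferential rate 9% applies instead.
Duty = $381,179.52 × 9% = $34,306.16.
Line 3 (8233.67, Hesania, 12,345 units, $1,860,391.50):
Code 8233.67 is under a tariff-rate quota (threshold 4,496 units). In-quota: 4,496 units at 2%; over-quota: 7,849 units at 11.5%.
Pro-rata value split: in-quota = $1,860,391.50 × 4,496/12,345 = $677,547.20; over-quota = $1,860,391.50 − $677,547.20 = $1,182,844.30.
In-quota duty = $677,547.20 × 2% = $13,550.94. Over-quota duty = $1,182,844.30 × 11.5% = $136,027.09.
Line duty = $13,550.94 + $136,027.09 = $149,578.03.
Line 4 (8819.06, Hesania, 3,663 m², $21,648.33):
Base rate for 8819.06 is 3%.
Duty = $21,648.33 × 3% = $649.45.
Total = $7,663.81 + $34,306.16 + $149,578.03 + $649.45 = $192,197.45.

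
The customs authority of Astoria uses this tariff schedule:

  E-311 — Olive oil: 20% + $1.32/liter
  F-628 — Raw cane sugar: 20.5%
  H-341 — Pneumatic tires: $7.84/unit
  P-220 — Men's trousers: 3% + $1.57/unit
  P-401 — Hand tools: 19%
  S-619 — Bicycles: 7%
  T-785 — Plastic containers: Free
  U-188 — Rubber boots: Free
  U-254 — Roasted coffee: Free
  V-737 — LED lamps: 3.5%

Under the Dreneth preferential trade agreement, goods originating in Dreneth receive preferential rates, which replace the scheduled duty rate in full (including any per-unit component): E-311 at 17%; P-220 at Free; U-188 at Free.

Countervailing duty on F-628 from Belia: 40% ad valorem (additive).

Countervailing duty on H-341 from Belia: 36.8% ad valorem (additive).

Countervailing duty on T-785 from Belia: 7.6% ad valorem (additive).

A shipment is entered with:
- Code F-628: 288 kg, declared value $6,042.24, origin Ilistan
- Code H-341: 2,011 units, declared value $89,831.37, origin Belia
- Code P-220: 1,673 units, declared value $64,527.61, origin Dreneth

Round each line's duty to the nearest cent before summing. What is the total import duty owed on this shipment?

Line 1 (F-628, Ilistan, 288 kg, $6,042.24):
Base rate for F-628 is 20.5%.
The additional-duty order on F-628 targets Belia, not Ilistan; it does not apply.
Duty = $6,042.24 × 20.5% = $1,238.66.
Line 2 (H-341, Belia, 2,011 units, $89,831.37):
Base rate for H-341 is $7.84/unit.
Additional duty on H-341 from Belia: +36.8% ad valorem. Applied ad valorem rate = 36.8%.
Duty = $89,831.37 × 36.8% + 2,011 × $7.84 = $48,824.18.
Line 3 (P-220, Dreneth, 1,673 units, $64,527.61):
Base rate for P-220 is 3% + $1.57/unit.
Origin Dreneth qualifies under the Astoria–Dreneth agreement and P-220 is covered: preferential rate Free applies instead.
Duty = $64,527.61 × 0% = $0.00.
Total = $1,238.66 + $48,824.18 + $0.00 = $50,062.84.

$50,062.84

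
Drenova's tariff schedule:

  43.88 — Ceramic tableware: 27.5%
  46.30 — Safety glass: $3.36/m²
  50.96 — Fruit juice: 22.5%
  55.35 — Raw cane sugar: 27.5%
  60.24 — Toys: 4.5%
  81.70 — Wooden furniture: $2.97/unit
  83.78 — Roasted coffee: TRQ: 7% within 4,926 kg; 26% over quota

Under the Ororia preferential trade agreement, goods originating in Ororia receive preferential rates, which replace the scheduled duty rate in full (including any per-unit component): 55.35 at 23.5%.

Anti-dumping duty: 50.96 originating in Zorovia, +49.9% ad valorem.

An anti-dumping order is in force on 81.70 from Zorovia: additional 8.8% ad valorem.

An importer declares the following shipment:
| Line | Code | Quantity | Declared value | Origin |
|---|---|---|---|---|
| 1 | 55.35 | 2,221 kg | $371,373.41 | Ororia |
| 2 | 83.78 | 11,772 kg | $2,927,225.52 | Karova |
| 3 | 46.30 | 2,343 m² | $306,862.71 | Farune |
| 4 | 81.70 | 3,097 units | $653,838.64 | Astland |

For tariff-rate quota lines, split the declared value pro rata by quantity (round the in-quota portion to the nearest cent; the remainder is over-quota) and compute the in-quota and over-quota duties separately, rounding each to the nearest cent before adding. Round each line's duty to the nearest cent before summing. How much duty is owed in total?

Line 1 (55.35, Ororia, 2,221 kg, $371,373.41):
Base rate for 55.35 is 27.5%.
Origin Ororia qualifies under the Drenova–Ororia agreement and 55.35 is covered: preferential rate 23.5% applies instead.
Duty = $371,373.41 × 23.5% = $87,272.75.
Line 2 (83.78, Karova, 11,772 kg, $2,927,225.52):
Code 83.78 is under a tariff-rate quota (threshold 4,926 kg). In-quota: 4,926 kg at 7%; over-quota: 6,846 kg at 26%.
Pro-rata value split: in-quota = $2,927,225.52 × 4,926/11,772 = $1,224,899.16; over-quota = $2,927,225.52 − $1,224,899.16 = $1,702,326.36.
In-quota duty = $1,224,899.16 × 7% = $85,742.94. Over-quota duty = $1,702,326.36 × 26% = $442,604.85.
Line duty = $85,742.94 + $442,604.85 = $528,347.79.
Line 3 (46.30, Farune, 2,343 m², $306,862.71):
Base rate for 46.30 is $3.36/m².
Duty = 2,343 × $3.36 = $7,872.48.
Line 4 (81.70, Astland, 3,097 units, $653,838.64):
Base rate for 81.70 is $2.97/unit.
The additional-duty order on 81.70 targets Zorovia, not Astland; it does not apply.
Duty = 3,097 × $2.97 = $9,198.09.
Total = $87,272.75 + $528,347.79 + $7,872.48 + $9,198.09 = $632,691.11.

$632,691.11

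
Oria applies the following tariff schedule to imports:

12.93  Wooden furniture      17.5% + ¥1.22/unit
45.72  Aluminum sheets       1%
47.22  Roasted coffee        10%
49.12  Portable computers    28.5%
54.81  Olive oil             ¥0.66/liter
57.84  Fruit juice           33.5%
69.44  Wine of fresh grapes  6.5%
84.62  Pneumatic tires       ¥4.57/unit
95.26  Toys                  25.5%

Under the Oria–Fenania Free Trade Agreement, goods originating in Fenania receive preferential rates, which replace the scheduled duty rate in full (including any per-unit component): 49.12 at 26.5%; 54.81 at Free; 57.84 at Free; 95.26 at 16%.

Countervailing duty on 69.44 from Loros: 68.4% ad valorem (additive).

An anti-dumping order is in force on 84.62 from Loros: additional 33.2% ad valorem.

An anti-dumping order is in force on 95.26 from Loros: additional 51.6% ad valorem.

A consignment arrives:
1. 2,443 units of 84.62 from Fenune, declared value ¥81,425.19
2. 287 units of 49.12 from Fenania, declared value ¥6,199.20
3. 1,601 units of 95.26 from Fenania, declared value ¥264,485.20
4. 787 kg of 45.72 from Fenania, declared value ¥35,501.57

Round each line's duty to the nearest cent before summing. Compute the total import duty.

¥55,479.95

Line 1 (84.62, Fenune, 2,443 units, ¥81,425.19):
Base rate for 84.62 is ¥4.57/unit.
The additional-duty order on 84.62 targets Loros, not Fenune; it does not apply.
Duty = 2,443 × ¥4.57 = ¥11,164.51.
Line 2 (49.12, Fenania, 287 units, ¥6,199.20):
Base rate for 49.12 is 28.5%.
Origin Fenania qualifies under the Oria–Fenania agreement and 49.12 is covered: preferential rate 26.5% applies instead.
Duty = ¥6,199.20 × 26.5% = ¥1,642.79.
Line 3 (95.26, Fenania, 1,601 units, ¥264,485.20):
Base rate for 95.26 is 25.5%.
Origin Fenania qualifies under the Oria–Fenania agreement and 95.26 is covered: preferential rate 16% applies instead.
The additional-duty order on 95.26 targets Loros, not Fenania; it does not apply.
Duty = ¥264,485.20 × 16% = ¥42,317.63.
Line 4 (45.72, Fenania, 787 kg, ¥35,501.57):
Base rate for 45.72 is 1%.
Origin Fenania is the FTA partner but 45.72 is not on the preference list; base rate stands.
Duty = ¥35,501.57 × 1% = ¥355.02.
Total = ¥11,164.51 + ¥1,642.79 + ¥42,317.63 + ¥355.02 = ¥55,479.95.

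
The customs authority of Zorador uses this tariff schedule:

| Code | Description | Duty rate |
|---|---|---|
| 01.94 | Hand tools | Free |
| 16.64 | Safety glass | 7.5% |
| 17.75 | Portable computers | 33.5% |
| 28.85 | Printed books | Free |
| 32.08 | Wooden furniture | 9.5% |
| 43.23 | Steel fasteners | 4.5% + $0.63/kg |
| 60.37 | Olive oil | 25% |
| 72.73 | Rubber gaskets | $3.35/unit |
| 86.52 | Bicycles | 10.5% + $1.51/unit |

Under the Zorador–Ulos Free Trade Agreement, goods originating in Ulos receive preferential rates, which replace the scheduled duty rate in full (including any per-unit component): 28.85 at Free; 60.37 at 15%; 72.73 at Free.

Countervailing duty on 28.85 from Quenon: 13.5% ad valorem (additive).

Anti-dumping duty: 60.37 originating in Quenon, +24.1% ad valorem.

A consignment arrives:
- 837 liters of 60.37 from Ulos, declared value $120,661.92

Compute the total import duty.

$18,099.29

Line 1 (60.37, Ulos, 837 liters, $120,661.92):
Base rate for 60.37 is 25%.
Origin Ulos qualifies under the Zorador–Ulos agreement and 60.37 is covered: preferential rate 15% applies instead.
The additional-duty order on 60.37 targets Quenon, not Ulos; it does not apply.
Duty = $120,661.92 × 15% = $18,099.29.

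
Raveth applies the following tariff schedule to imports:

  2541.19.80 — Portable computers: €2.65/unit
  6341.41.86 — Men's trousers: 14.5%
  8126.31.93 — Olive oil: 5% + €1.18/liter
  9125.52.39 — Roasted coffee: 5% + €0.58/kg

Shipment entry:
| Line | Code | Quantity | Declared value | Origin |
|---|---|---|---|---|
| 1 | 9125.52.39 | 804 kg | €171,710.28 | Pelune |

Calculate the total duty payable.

€9,051.83

Line 1 (9125.52.39, Pelune, 804 kg, €171,710.28):
Base rate for 9125.52.39 is 5% + €0.58/kg.
Duty = €171,710.28 × 5% + 804 × €0.58 = €9,051.83.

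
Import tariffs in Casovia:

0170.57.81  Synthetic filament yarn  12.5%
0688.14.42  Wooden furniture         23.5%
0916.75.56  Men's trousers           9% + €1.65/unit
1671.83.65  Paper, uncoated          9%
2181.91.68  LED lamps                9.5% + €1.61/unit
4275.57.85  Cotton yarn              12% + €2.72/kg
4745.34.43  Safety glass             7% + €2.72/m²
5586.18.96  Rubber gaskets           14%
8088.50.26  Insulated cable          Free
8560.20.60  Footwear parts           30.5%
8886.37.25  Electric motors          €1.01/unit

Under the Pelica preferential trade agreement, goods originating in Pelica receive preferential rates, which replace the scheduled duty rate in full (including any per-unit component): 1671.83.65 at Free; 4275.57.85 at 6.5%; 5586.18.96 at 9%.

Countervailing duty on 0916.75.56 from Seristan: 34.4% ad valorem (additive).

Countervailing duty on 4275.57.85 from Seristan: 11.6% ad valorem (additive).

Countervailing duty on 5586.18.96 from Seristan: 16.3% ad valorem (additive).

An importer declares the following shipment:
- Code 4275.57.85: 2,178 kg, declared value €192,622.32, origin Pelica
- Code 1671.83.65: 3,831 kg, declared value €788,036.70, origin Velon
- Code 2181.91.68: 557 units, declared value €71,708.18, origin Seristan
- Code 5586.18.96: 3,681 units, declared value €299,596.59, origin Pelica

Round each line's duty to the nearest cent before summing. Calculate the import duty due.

Line 1 (4275.57.85, Pelica, 2,178 kg, €192,622.32):
Base rate for 4275.57.85 is 12% + €2.72/kg.
Origin Pelica qualifies under the Casovia–Pelica agreement and 4275.57.85 is covered: preferential rate 6.5% applies instead.
The additional-duty order on 4275.57.85 targets Seristan, not Pelica; it does not apply.
Duty = €192,622.32 × 6.5% = €12,520.45.
Line 2 (1671.83.65, Velon, 3,831 kg, €788,036.70):
Base rate for 1671.83.65 is 9%.
1671.83.65 has an FTA preferential rate, but origin Velon is not Pelica; base rate stands.
Duty = €788,036.70 × 9% = €70,923.30.
Line 3 (2181.91.68, Seristan, 557 units, €71,708.18):
Base rate for 2181.91.68 is 9.5% + €1.61/unit.
Duty = €71,708.18 × 9.5% + 557 × €1.61 = €7,709.05.
Line 4 (5586.18.96, Pelica, 3,681 units, €299,596.59):
Base rate for 5586.18.96 is 14%.
Origin Pelica qualifies under the Casovia–Pelica agreement and 5586.18.96 is covered: preferential rate 9% applies instead.
The additional-duty order on 5586.18.96 targets Seristan, not Pelica; it does not apply.
Duty = €299,596.59 × 9% = €26,963.69.
Total = €12,520.45 + €70,923.30 + €7,709.05 + €26,963.69 = €118,116.49.

€118,116.49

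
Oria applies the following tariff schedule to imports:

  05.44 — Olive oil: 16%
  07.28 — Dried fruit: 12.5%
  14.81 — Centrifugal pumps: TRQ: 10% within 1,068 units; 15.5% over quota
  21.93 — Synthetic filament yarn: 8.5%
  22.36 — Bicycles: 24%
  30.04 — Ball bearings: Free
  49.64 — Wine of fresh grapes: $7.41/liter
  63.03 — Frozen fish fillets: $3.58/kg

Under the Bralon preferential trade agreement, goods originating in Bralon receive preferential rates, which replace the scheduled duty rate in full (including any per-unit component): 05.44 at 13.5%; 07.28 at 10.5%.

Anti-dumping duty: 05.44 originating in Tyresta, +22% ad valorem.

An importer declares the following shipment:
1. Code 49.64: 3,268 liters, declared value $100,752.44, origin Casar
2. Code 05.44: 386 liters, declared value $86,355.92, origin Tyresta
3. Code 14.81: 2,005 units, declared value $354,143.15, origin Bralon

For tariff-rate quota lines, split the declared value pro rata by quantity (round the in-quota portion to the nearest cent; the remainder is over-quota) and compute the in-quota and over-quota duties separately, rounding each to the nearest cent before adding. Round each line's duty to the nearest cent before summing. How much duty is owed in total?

$101,548.07

Line 1 (49.64, Casar, 3,268 liters, $100,752.44):
Base rate for 49.64 is $7.41/liter.
Duty = 3,268 × $7.41 = $24,215.88.
Line 2 (05.44, Tyresta, 386 liters, $86,355.92):
Base rate for 05.44 is 16%.
05.44 has an FTA preferential rate, but origin Tyresta is not Bralon; base rate stands.
Additional duty on 05.44 from Tyresta: +22%. Applied ad valorem rate: 16% + 22% = 38%.
Duty = $86,355.92 × 38% = $32,815.25.
Line 3 (14.81, Bralon, 2,005 units, $354,143.15):
Code 14.81 is under a tariff-rate quota (threshold 1,068 units). In-quota: 1,068 units at 10%; over-quota: 937 units at 15.5%.
Pro-rata value split: in-quota = $354,143.15 × 1,068/2,005 = $188,640.84; over-quota = $354,143.15 − $188,640.84 = $165,502.31.
In-quota duty = $188,640.84 × 10% = $18,864.08. Over-quota duty = $165,502.31 × 15.5% = $25,652.86.
Line duty = $18,864.08 + $25,652.86 = $44,516.94.
Total = $24,215.88 + $32,815.25 + $44,516.94 = $101,548.07.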